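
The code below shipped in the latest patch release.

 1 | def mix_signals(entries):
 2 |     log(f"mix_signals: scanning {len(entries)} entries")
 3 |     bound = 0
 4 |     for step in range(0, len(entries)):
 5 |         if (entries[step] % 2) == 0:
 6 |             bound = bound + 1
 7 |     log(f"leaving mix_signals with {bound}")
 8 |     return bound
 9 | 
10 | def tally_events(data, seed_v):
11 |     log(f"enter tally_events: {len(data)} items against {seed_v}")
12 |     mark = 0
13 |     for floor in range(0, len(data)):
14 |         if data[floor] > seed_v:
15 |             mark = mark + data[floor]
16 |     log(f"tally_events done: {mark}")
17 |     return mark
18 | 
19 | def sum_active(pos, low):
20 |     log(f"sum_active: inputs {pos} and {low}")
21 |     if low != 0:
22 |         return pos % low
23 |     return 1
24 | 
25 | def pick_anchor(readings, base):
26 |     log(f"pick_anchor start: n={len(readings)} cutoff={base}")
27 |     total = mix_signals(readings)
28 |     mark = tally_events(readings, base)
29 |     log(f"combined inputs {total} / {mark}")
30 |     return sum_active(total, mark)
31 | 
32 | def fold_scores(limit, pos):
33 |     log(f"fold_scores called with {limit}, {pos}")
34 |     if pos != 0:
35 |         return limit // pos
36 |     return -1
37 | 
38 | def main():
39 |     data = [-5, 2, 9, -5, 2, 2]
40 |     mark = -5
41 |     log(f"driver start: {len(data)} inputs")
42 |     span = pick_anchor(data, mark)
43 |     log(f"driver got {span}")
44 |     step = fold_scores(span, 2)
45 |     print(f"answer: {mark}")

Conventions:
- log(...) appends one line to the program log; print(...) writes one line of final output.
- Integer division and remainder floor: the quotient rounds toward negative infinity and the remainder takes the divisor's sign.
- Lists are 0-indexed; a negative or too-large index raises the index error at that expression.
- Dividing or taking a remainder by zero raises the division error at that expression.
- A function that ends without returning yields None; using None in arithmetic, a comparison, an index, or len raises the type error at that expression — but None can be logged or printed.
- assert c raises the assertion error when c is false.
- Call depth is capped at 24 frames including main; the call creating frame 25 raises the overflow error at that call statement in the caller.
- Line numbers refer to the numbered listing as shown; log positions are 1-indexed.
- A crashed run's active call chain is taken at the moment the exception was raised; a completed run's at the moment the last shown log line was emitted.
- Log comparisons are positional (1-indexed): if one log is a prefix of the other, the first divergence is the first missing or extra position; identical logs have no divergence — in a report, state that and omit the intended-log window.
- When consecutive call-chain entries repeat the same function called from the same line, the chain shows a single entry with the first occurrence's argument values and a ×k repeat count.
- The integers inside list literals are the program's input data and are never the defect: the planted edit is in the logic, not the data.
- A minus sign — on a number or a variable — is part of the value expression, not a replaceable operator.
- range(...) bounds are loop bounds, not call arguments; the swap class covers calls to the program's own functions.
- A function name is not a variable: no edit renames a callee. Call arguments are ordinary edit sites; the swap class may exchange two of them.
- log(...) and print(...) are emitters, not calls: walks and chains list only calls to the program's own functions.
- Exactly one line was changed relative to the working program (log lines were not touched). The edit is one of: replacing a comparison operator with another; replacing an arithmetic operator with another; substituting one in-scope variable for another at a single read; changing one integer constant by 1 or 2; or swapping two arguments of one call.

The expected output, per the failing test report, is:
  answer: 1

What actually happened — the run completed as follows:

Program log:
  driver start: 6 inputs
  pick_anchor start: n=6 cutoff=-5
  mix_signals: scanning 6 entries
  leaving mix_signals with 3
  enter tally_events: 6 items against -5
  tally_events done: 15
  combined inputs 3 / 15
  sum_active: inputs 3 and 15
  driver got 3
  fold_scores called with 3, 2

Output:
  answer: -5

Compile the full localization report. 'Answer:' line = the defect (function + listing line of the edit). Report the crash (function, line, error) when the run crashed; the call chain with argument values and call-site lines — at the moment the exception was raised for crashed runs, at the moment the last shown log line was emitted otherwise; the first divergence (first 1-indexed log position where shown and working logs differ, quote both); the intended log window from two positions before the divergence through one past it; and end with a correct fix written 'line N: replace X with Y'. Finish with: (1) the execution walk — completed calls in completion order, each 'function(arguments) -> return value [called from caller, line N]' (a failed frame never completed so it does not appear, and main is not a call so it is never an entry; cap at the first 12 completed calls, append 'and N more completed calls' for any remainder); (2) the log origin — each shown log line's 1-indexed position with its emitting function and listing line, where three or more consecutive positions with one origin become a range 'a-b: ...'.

Answer: the defect is in main at line 45.
Core observation: Nothing in the log betrays the bug — only the output does.
Call chain: main -> fold_scores(3, 2) (called at line 44).
First divergence: none (the log streams are identical).
Execution walk:
  mix_signals([-5, 2, 9, -5, 2, 2]) -> 3  [called from pick_anchor, line 27]
  tally_events([-5, 2, 9, -5, 2, 2], -5) -> 15  [called from pick_anchor, line 28]
  sum_active(3, 15) -> 3  [called from pick_anchor, line 30]
  pick_anchor([-5, 2, 9, -5, 2, 2], -5) -> 3  [called from main, line 42]
  fold_scores(3, 2) -> 1  [called from main, line 44]
Origin of each log line:
  1: logged in main at line 41
  2: logged in pick_anchor at line 26
  3: logged in mix_signals at line 2
  4: logged in mix_signals at line 7
  5: logged in tally_events at line 11
  6: logged in tally_events at line 16
  7: logged in pick_anchor at line 29
  8: logged in sum_active at line 20
  9: logged in main at line 43
  10: logged in fold_scores at line 33
A correct fix: line 45: replace `mark` with `step`.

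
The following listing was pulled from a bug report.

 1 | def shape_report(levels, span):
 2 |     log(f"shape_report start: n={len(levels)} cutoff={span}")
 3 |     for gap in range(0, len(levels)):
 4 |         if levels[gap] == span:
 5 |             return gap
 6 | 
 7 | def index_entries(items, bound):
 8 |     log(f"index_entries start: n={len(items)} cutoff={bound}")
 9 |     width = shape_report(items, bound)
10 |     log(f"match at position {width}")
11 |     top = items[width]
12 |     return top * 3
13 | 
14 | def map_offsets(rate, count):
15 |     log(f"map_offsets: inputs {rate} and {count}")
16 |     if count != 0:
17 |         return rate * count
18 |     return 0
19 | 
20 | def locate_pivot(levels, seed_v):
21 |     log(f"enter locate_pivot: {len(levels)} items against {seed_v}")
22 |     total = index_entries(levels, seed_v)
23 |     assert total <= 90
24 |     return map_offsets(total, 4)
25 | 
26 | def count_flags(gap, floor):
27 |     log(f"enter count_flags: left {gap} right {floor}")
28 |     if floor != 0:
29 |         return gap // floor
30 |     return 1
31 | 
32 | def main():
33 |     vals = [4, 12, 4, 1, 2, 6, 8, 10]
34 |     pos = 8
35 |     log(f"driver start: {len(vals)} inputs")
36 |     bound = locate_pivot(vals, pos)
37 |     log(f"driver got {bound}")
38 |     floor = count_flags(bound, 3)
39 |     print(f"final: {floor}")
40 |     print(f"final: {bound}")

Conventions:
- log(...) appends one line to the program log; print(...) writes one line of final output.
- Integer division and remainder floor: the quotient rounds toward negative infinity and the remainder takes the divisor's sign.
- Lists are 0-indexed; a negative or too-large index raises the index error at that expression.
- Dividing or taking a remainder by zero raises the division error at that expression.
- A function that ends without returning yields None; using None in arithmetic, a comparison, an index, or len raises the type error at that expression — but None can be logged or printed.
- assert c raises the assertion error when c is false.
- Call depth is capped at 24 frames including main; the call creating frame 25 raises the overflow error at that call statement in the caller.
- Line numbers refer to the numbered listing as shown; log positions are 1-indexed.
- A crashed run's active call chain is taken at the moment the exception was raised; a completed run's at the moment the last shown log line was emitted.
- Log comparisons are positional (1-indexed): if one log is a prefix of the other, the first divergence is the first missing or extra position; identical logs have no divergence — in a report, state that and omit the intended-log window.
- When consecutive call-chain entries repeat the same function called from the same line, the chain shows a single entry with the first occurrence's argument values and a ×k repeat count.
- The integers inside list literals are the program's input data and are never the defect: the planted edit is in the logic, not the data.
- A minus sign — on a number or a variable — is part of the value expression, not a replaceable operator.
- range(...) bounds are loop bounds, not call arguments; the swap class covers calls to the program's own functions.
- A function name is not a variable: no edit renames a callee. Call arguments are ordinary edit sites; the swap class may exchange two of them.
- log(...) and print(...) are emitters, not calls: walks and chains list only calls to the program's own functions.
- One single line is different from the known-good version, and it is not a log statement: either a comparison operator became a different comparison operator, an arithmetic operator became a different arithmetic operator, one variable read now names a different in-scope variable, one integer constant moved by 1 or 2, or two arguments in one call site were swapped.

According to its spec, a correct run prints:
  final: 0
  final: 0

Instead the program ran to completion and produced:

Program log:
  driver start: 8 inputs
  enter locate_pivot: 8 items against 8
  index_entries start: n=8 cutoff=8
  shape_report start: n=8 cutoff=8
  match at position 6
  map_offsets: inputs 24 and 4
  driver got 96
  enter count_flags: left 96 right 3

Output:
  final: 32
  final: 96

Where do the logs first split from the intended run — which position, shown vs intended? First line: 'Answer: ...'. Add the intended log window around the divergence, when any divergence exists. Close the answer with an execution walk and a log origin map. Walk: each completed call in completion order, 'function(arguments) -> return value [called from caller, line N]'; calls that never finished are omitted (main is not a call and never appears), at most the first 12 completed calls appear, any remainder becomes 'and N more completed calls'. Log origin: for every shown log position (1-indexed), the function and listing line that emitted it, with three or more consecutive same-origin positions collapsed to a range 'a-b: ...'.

Answer: position 7; shown 'driver got 96' vs intended 'driver got 0'.
Intended log window:
  5: match at position 6
  6: map_offsets: inputs 24 and 4
  7: driver got 0
  8: enter count_flags: left 0 right 3
Execution walk:
  shape_report([4, 12, 4, 1, 2, 6, 8, 10], 8) -> 6  [called from index_entries, line 9]
  index_entries([4, 12, 4, 1, 2, 6, 8, 10], 8) -> 24  [called from locate_pivot, line 22]
  map_offsets(24, 4) -> 96  [called from locate_pivot, line 24]
  locate_pivot([4, 12, 4, 1, 2, 6, 8, 10], 8) -> 96  [called from main, line 36]
  count_flags(96, 3) -> 32  [called from main, line 38]
Log origin:
  1: emitted by main (line 35)
  2: emitted by locate_pivot (line 21)
  3: emitted by index_entries (line 8)
  4: emitted by shape_report (line 2)
  5: emitted by index_entries (line 10)
  6: emitted by map_offsets (line 15)
  7: emitted by main (line 37)
  8: emitted by count_flags (line 27)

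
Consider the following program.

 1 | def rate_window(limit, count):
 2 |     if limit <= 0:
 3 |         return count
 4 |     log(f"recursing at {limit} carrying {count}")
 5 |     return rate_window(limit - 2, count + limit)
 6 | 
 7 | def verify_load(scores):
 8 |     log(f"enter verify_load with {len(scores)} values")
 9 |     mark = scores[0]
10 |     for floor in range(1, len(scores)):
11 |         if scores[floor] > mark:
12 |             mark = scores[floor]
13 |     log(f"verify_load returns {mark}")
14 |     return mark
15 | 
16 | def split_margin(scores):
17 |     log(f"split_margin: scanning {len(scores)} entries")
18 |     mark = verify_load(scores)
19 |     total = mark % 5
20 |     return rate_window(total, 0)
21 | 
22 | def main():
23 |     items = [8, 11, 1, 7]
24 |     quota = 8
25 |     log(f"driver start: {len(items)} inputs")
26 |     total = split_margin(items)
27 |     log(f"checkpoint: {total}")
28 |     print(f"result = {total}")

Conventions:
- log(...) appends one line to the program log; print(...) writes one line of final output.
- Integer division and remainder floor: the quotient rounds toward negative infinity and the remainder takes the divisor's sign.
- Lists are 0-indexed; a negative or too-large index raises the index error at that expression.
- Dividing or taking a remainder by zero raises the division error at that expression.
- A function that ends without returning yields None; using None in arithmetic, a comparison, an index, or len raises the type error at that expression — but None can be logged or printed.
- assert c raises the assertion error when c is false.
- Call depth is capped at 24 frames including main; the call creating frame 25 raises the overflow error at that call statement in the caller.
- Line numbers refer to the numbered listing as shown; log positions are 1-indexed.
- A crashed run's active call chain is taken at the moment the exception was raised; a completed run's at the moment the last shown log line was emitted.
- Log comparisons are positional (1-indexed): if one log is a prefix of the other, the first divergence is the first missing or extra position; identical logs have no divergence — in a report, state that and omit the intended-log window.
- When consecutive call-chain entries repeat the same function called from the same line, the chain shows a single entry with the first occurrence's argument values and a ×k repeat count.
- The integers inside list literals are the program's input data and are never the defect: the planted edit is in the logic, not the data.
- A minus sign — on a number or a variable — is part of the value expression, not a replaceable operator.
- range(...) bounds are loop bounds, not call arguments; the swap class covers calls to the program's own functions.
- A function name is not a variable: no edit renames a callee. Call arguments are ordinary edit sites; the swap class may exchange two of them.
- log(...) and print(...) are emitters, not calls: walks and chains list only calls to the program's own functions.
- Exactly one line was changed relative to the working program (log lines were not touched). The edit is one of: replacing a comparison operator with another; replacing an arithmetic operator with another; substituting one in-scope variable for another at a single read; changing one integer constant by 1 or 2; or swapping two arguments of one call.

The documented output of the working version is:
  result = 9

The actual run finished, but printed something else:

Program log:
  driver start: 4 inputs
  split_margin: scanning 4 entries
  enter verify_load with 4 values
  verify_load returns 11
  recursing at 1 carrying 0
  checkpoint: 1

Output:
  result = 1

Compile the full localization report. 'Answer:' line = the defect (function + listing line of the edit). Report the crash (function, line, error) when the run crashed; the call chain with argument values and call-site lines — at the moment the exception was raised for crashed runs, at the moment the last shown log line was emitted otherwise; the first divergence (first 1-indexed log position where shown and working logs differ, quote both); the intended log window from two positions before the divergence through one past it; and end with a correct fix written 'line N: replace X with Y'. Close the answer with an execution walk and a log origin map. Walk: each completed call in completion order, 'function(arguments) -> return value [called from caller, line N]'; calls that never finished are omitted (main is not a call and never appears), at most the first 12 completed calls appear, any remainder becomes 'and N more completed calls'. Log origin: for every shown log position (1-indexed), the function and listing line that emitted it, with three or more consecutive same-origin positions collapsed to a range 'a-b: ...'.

Answer: the defect is in split_margin at line 19.
Key fact: Log line 5 is where behavior first shows: 'recursing at 1 carrying 0' appears instead of 'recursing at 5 carrying 0'.
Call chain: main.
First divergence: position 5 — the shown line 'recursing at 1 carrying 0' should read 'recursing at 5 carrying 0'.
Intended log window:
  3: enter verify_load with 4 values
  4: verify_load returns 11
  5: recursing at 5 carrying 0
  6: recursing at 3 carrying 5
Execution walk:
  verify_load([8, 11, 1, 7]) -> 11  [called from split_margin, line 18]
  rate_window(-1, 1) -> 1  [called from rate_window, line 5]
  rate_window(1, 0) -> 1  [called from split_margin, line 20]
  split_margin([8, 11, 1, 7]) -> 1  [called from main, line 26]
Log origins:
  1 — main, line 25
  2 — split_margin, line 17
  3 — verify_load, line 8
  4 — verify_load, line 13
  5 — rate_window, line 4
  6 — main, line 27
A correct fix: line 19: replace `5` with `6`.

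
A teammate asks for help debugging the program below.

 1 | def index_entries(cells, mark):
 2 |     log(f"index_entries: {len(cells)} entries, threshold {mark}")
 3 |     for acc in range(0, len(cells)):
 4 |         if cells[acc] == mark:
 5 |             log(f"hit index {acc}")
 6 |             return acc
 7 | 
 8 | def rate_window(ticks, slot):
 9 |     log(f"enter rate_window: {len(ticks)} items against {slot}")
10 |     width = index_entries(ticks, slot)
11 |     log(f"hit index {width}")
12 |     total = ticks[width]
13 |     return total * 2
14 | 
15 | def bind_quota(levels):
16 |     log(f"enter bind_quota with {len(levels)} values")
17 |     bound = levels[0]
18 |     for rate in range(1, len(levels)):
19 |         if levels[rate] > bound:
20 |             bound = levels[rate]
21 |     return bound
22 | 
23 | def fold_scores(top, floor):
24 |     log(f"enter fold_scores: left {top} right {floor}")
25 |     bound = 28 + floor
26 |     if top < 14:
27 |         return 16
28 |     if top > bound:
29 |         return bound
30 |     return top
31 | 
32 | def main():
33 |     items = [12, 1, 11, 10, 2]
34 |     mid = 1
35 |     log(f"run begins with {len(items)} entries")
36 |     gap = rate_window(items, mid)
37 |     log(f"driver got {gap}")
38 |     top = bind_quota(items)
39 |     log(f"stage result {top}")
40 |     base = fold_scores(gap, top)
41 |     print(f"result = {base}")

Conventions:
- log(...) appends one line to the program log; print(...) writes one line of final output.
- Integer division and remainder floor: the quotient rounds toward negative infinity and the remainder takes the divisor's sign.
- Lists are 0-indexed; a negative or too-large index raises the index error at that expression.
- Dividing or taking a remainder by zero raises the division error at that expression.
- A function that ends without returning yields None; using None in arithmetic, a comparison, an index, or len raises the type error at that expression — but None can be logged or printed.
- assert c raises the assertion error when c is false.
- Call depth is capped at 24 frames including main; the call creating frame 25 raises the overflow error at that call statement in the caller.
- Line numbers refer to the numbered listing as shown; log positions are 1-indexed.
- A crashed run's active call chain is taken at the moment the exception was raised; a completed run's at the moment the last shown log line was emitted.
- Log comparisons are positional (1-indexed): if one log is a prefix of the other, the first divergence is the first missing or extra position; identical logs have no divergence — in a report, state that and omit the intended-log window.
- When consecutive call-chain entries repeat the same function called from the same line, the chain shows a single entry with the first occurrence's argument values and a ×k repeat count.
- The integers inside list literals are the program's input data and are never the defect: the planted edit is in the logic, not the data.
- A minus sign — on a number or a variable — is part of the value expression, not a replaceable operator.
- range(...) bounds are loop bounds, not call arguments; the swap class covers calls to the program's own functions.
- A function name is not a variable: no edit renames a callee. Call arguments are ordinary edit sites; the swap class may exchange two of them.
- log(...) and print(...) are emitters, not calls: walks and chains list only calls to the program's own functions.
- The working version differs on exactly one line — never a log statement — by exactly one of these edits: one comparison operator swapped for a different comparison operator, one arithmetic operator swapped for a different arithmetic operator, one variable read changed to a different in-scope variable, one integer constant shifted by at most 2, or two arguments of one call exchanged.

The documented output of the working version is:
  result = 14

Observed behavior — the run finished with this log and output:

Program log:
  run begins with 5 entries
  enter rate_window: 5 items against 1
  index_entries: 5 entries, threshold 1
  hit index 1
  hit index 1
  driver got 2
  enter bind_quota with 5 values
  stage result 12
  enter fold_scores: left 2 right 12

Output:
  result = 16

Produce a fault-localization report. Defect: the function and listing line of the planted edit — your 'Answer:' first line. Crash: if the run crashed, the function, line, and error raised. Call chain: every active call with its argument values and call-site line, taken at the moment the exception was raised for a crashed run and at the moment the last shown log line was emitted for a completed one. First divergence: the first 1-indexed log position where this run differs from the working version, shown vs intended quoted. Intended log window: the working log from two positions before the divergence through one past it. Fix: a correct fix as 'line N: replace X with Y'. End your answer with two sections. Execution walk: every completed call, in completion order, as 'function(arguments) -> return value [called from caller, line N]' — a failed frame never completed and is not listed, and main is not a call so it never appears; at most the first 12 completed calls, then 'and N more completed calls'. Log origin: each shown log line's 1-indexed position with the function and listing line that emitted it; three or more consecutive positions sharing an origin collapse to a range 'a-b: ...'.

Answer: the defect is in fold_scores at line 27.
Key fact: The logs agree in full; only the final output differs.
Call chain: main -> fold_scores(2, 12) (called at line 40).
First divergence: none (the log streams are identical).
Execution walk:
  index_entries([12, 1, 11, 10, 2], 1) -> 1  [called from rate_window, line 10]
  rate_window([12, 1, 11, 10, 2], 1) -> 2  [called from main, line 36]
  bind_quota([12, 1, 11, 10, 2]) -> 12  [called from main, line 38]
  fold_scores(2, 12) -> 16  [called from main, line 40]
Log origin:
  1: emitted by main (line 35)
  2: emitted by rate_window (line 9)
  3: emitted by index_entries (line 2)
  4: emitted by index_entries (line 5)
  5: emitted by rate_window (line 11)
  6: emitted by main (line 37)
  7: emitted by bind_quota (line 16)
  8: emitted by main (line 39)
  9: emitted by fold_scores (line 24)
A correct fix: line 27: replace `16` with `14`.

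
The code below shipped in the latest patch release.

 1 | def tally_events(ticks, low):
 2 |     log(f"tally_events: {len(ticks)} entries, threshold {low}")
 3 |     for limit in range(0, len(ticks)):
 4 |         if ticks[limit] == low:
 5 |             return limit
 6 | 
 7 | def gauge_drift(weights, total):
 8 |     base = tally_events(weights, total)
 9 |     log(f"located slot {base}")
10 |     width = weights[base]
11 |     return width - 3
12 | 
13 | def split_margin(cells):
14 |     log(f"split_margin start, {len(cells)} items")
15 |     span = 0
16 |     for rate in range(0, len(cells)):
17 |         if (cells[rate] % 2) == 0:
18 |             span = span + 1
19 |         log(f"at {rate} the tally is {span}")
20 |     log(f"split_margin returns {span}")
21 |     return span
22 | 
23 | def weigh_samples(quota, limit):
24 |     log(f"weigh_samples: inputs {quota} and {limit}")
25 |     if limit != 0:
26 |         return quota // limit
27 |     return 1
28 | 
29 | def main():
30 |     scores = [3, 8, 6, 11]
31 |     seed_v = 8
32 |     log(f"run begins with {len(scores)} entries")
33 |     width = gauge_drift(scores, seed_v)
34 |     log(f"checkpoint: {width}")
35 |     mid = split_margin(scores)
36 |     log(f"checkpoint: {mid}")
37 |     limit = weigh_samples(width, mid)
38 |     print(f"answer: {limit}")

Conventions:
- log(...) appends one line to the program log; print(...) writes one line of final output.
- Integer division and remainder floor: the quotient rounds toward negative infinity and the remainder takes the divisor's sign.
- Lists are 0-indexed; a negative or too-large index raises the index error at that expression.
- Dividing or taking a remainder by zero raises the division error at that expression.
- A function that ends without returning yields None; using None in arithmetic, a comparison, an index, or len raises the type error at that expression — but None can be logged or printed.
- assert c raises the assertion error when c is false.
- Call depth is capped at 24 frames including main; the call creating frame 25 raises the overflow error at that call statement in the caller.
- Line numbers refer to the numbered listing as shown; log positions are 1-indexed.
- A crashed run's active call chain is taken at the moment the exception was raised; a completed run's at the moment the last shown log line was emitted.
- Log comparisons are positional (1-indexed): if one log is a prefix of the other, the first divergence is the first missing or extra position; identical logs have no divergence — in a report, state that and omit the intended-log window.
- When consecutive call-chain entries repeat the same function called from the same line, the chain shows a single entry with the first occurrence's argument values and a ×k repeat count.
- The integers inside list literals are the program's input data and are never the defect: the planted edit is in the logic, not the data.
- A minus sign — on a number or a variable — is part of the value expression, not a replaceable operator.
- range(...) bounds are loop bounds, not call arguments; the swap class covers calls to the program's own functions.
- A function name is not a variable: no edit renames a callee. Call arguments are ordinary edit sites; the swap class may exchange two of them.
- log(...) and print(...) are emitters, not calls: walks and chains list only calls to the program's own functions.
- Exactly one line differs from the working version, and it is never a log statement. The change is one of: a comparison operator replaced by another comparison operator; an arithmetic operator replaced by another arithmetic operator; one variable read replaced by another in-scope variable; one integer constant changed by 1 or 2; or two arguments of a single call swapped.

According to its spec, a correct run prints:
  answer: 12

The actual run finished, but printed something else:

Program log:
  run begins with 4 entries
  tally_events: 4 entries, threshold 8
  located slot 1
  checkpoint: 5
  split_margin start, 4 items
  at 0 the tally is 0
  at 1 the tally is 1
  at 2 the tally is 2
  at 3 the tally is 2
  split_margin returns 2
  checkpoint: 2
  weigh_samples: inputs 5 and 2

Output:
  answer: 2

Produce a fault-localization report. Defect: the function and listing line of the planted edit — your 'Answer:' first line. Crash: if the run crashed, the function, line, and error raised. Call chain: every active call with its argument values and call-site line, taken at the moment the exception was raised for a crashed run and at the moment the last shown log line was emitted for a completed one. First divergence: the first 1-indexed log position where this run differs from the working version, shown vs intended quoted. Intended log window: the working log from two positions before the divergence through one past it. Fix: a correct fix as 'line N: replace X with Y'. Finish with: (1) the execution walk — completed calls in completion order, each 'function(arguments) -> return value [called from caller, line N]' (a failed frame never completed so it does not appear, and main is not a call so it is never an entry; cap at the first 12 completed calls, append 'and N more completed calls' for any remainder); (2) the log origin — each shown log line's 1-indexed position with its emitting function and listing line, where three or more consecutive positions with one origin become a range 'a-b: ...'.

Answer: the defect is in gauge_drift at line 11.
Key observation: The log first diverges at position 4: the faulty run prints 'checkpoint: 5' where the working version prints 'checkpoint: 24'.
Call chain: main -> weigh_samples(5, 2) (called at line 37).
First divergence: position 4 — shown 'checkpoint: 5', intended 'checkpoint: 24'.
Intended log window:
  2: tally_events: 4 entries, threshold 8
  3: located slot 1
  4: checkpoint: 24
  5: split_margin start, 4 items
Execution walk:
  tally_events([3, 8, 6, 11], 8) -> 1  [called from gauge_drift, line 8]
  gauge_drift([3, 8, 6, 11], 8) -> 5  [called from main, line 33]
  split_margin([3, 8, 6, 11]) -> 2  [called from main, line 35]
  weigh_samples(5, 2) -> 2  [called from main, line 37]
Log origin:
  1: emitted by main (line 32)
  2: emitted by tally_events (line 2)
  3: emitted by gauge_drift (line 9)
  4: emitted by main (line 34)
  5: emitted by split_margin (line 14)
  6-9: emitted by split_margin (line 19)
  10: emitted by split_margin (line 20)
  11: emitted by main (line 36)
  12: emitted by weigh_samples (line 24)
A correct fix: line 11: replace `-` with `*`.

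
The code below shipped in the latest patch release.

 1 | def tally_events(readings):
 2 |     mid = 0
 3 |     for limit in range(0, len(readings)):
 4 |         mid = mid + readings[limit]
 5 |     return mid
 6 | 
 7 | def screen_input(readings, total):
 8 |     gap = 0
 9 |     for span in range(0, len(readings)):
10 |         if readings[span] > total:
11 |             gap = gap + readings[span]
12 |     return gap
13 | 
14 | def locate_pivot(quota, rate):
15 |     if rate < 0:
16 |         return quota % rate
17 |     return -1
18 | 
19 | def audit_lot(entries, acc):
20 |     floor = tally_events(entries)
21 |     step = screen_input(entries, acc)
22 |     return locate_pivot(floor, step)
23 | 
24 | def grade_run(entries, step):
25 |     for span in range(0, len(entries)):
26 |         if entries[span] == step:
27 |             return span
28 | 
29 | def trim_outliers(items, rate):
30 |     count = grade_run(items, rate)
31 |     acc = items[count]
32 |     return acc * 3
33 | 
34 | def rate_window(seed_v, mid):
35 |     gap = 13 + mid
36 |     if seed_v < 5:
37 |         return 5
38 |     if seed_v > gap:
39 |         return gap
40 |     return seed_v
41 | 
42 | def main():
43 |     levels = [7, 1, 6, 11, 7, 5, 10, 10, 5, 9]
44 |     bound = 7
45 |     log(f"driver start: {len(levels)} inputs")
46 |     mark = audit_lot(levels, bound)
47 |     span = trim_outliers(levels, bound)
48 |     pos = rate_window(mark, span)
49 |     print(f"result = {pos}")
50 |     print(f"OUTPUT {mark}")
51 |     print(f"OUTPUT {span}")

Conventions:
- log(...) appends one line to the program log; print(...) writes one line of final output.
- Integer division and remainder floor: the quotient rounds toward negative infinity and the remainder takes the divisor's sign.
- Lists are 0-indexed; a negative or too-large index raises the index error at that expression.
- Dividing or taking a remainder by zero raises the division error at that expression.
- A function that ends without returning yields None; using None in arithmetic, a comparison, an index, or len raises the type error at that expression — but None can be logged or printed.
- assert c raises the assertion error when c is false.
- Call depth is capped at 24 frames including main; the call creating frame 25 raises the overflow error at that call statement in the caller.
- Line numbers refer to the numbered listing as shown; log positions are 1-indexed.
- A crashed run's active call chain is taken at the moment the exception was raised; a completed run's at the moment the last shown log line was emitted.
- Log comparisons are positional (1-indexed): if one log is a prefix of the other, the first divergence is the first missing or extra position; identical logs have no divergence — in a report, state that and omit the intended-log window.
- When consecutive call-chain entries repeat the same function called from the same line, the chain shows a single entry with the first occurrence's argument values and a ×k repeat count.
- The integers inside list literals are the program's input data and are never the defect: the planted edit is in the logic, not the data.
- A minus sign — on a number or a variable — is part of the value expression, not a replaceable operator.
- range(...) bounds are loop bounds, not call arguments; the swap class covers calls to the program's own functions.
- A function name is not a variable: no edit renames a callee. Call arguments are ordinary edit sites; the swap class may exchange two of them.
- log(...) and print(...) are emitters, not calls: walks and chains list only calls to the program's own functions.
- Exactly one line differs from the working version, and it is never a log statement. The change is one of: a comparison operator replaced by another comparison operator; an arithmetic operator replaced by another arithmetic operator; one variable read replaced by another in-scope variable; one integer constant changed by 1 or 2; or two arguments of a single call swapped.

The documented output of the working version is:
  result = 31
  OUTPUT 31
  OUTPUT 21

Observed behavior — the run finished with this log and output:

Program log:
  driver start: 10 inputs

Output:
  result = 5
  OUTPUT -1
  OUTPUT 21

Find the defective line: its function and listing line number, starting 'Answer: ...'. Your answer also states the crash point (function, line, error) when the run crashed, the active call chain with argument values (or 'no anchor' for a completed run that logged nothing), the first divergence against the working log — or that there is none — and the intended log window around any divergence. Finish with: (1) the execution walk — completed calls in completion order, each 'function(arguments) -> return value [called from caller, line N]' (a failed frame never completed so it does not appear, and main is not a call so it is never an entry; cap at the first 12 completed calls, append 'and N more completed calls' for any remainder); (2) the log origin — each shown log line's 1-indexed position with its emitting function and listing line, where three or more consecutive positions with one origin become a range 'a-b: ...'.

Answer: the defect is in locate_pivot at line 15.
Core observation: No log line changed; the fault shows up purely in the output.
Call chain: main.
First divergence: none — the logs agree in full.
Execution walk:
  tally_events([7, 1, 6, 11, 7, 5, 10, 10, 5, 9]) -> 71  [called from audit_lot, line 20]
  screen_input([7, 1, 6, 11, 7, 5, 10, 10, 5, 9], 7) -> 40  [called from audit_lot, line 21]
  locate_pivot(71, 40) -> -1  [called from audit_lot, line 22]
  audit_lot([7, 1, 6, 11, 7, 5, 10, 10, 5, 9], 7) -> -1  [called from main, line 46]
  grade_run([7, 1, 6, 11, 7, 5, 10, 10, 5, 9], 7) -> 0  [called from trim_outliers, line 30]
  trim_outliers([7, 1, 6, 11, 7, 5, 10, 10, 5, 9], 7) -> 21  [called from main, line 47]
  rate_window(-1, 21) -> 5  [called from main, line 48]
Log origin:
  1: emitted by main (line 45)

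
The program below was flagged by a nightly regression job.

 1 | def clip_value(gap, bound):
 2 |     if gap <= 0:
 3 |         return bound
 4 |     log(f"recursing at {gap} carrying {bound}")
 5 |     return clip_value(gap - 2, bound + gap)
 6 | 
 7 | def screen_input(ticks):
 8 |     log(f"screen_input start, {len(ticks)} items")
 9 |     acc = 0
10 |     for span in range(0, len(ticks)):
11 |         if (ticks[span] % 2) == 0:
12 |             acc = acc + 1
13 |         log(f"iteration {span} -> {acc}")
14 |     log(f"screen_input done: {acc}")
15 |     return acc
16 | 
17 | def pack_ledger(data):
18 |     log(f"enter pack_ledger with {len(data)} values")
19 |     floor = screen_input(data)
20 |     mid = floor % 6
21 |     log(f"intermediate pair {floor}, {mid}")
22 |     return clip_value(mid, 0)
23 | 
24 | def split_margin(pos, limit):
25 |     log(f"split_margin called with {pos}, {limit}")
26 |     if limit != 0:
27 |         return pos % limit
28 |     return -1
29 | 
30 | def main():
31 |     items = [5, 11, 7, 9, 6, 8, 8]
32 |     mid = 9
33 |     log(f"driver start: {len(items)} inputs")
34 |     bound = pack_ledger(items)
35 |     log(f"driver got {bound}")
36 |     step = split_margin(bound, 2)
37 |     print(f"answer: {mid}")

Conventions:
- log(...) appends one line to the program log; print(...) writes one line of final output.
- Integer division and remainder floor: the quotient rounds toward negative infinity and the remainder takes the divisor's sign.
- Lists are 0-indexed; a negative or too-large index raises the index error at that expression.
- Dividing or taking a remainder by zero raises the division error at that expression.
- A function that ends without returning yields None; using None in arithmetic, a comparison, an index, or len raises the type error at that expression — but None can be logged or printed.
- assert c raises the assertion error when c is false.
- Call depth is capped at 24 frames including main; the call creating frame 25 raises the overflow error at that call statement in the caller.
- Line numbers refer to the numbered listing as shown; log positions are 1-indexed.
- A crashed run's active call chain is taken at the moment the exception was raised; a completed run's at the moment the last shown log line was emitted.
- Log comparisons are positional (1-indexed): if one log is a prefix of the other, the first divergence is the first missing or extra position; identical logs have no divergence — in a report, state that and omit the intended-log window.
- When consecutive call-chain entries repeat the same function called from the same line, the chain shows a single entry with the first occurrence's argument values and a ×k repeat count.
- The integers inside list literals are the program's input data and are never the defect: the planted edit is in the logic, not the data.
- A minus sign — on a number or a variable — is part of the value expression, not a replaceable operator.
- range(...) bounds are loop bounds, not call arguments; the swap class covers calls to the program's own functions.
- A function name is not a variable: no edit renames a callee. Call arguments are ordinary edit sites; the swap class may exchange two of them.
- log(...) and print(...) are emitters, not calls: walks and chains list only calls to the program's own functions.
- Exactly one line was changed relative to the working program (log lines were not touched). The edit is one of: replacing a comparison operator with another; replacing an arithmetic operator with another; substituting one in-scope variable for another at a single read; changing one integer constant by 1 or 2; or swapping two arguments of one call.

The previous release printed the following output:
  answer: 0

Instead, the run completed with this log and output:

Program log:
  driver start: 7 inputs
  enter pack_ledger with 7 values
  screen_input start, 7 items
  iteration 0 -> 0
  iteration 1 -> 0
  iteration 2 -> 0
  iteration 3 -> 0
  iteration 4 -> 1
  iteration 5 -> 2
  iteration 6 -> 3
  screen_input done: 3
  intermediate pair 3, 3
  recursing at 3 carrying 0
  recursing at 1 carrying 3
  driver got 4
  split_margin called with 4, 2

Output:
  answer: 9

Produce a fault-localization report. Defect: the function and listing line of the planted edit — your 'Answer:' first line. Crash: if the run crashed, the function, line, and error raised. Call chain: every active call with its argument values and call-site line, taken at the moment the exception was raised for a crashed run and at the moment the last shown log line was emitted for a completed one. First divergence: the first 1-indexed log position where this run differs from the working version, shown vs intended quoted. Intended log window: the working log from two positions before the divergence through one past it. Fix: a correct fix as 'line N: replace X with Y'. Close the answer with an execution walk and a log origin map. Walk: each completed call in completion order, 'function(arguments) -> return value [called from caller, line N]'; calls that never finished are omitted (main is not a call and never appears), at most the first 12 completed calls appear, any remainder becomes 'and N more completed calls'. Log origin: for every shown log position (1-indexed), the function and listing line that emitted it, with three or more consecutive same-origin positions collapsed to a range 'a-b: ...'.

Answer: the defect is in main at line 37.
The tell: The logs agree in full; only the final output differs.
Call chain: main -> split_margin(4, 2) (called at line 36).
First divergence: none (the log streams are identical).
Execution walk:
  screen_input([5, 11, 7, 9, 6, 8, 8]) -> 3  [called from pack_ledger, line 19]
  clip_value(-1, 4) -> 4  [called from clip_value, line 5]
  clip_value(1, 3) -> 4  [called from clip_value, line 5]
  clip_value(3, 0) -> 4  [called from pack_ledger, line 22]
  pack_ledger([5, 11, 7, 9, 6, 8, 8]) -> 4  [called from main, line 34]
  split_margin(4, 2) -> 0  [called from main, line 36]
Log origin:
  1: from main, line 33
  2: from pack_ledger, line 18
  3: from screen_input, line 8
  4-10: from screen_input, line 13
  11: from screen_input, line 14
  12: from pack_ledger, line 21
  13: from clip_value, line 4
  14: from clip_value, line 4
  15: from main, line 35
  16: from split_margin, line 25
A correct fix: line 37: replace `mid` with `step`.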